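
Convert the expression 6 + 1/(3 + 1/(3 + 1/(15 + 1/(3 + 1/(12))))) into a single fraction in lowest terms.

36424/5781

Work from the innermost term outward:
Start with 12.
3 + 1/(12/1) = 3 + 1/12 = 37/12
15 + 1/(37/12) = 15 + 12/37 = 567/37
3 + 1/(567/37) = 3 + 37/567 = 1738/567
3 + 1/(1738/567) = 3 + 567/1738 = 5781/1738
6 + 1/(5781/1738) = 6 + 1738/5781 = 36424/5781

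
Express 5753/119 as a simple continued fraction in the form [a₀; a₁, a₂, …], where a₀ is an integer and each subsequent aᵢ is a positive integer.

Run the Euclidean algorithm, recording each quotient:
5753 ÷ 119 → quotient 48, remainder 41
119 ÷ 41 → quotient 2, remainder 37
41 ÷ 37 → quotient 1, remainder 4
37 ÷ 4 → quotient 9, remainder 1
4 ÷ 1 → quotient 4, remainder 0

[48; 2, 1, 9, 4]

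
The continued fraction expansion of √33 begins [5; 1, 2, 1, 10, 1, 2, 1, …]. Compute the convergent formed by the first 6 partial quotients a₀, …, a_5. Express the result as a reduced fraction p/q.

Collapse the nested fraction from the inside out:
Start with 1.
10 + 1/(1/1) = 10 + 1/1 = 11/1
1 + 1/(11/1) = 1 + 1/11 = 12/11
2 + 1/(12/11) = 2 + 11/12 = 35/12
1 + 1/(35/12) = 1 + 12/35 = 47/35
5 + 1/(47/35) = 5 + 35/47 = 270/47

270/47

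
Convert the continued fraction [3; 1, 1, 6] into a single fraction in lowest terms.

46/13

Build up convergents one term at a time:
a_0 = 3: 3/1
a_1 = 1: 4/1
a_2 = 1: 7/2
a_3 = 6: 46/13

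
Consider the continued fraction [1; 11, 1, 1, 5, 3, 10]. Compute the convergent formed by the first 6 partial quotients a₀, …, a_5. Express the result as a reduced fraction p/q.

Starting at the tail and folding back:
Start with 3.
5 + 1/(3/1) = 5 + 1/3 = 16/3
1 + 1/(16/3) = 1 + 3/16 = 19/16
1 + 1/(19/16) = 1 + 16/19 = 35/19
11 + 1/(35/19) = 11 + 19/35 = 404/35
1 + 1/(404/35) = 1 + 35/404 = 439/404

439/404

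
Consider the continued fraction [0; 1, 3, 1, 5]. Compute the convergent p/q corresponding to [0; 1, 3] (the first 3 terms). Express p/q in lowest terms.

3/4

a_0 = 0: 0/1
a_1 = 1: 1/1
a_2 = 3: 3/4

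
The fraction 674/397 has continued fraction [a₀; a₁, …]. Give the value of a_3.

3

Apply division with remainder until the remainder is 0:
674 = 1·397 + 277, so a_0 = 1
397 = 1·277 + 120, so a_1 = 1
277 = 2·120 + 37, so a_2 = 2
120 = 3·37 + 9, so a_3 = 3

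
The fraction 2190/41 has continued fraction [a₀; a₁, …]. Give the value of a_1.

2190 ÷ 41 → quotient 53, remainder 17
41 ÷ 17 → quotient 2, remainder 7

2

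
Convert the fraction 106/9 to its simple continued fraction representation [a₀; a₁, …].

106 = 11·9 + 7, so a_0 = 11
9 = 1·7 + 2, so a_1 = 1
7 = 3·2 + 1, so a_2 = 3
2 = 2·1 + 0, so a_3 = 2

[11; 1, 3, 2]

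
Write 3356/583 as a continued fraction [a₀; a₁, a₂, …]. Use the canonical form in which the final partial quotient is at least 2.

[5; 1, 3, 9, 2, 7]

3356 ÷ 583 → quotient 5, remainder 441
583 ÷ 441 → quotient 1, remainder 142
441 ÷ 142 → quotient 3, remainder 15
142 ÷ 15 → quotient 9, remainder 7
15 ÷ 7 → quotient 2, remainder 1
7 ÷ 1 → quotient 7, remainder 0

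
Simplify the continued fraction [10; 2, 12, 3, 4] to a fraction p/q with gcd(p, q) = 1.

Work from the innermost term outward:
Start with 4.
3 + 1/(4/1) = 3 + 1/4 = 13/4
12 + 1/(13/4) = 12 + 4/13 = 160/13
2 + 1/(160/13) = 2 + 13/160 = 333/160
10 + 1/(333/160) = 10 + 160/333 = 3490/333

3490/333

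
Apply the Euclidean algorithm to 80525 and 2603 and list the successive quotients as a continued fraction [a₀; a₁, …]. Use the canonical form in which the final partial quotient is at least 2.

Apply division with remainder until the remainder is 0:
⌊80525/2603⌋ = 30, remainder 2435
⌊2603/2435⌋ = 1, remainder 168
⌊2435/168⌋ = 14, remainder 83
⌊168/83⌋ = 2, remainder 2
⌊83/2⌋ = 41, remainder 1
⌊2/1⌋ = 2, remainder 0

[30; 1, 14, 2, 41, 2]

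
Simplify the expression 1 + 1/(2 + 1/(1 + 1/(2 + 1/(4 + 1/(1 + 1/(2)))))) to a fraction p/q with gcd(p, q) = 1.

Work from the innermost term outward:
Start with 2.
1 + 1/(2/1) = 1 + 1/2 = 3/2
4 + 1/(3/2) = 4 + 2/3 = 14/3
2 + 1/(14/3) = 2 + 3/14 = 31/14
1 + 1/(31/14) = 1 + 14/31 = 45/31
2 + 1/(45/31) = 2 + 31/45 = 121/45
1 + 1/(121/45) = 1 + 45/121 = 166/121

166/121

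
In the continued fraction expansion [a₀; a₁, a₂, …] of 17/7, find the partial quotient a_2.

3

⌊17/7⌋ = 2, remainder 3
⌊7/3⌋ = 2, remainder 1
⌊3/1⌋ = 3, remainder 0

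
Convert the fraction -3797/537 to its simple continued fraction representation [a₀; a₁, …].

Apply division with remainder until the remainder is 0:
⌊-3797/537⌋ = -8, remainder 499
⌊537/499⌋ = 1, remainder 38
⌊499/38⌋ = 13, remainder 5
⌊38/5⌋ = 7, remainder 3
⌊5/3⌋ = 1, remainder 2
⌊3/2⌋ = 1, remainder 1
⌊2/1⌋ = 2, remainder 0

[-8; 1, 13, 7, 1, 1, 2]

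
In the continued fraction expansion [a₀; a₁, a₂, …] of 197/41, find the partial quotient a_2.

4

197 ÷ 41 → quotient 4, remainder 33
41 ÷ 33 → quotient 1, remainder 8
33 ÷ 8 → quotient 4, remainder 1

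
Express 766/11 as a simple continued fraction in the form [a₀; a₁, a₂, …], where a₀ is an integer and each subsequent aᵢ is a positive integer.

[69; 1, 1, 1, 3]

Run the Euclidean algorithm, recording each quotient:
⌊766/11⌋ = 69, remainder 7
⌊11/7⌋ = 1, remainder 4
⌊7/4⌋ = 1, remainder 3
⌊4/3⌋ = 1, remainder 1
⌊3/1⌋ = 3, remainder 0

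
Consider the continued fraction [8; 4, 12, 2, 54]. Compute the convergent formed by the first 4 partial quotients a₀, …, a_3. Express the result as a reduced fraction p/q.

a_0 = 8: 8/1
a_1 = 4: 33/4
a_2 = 12: 404/49
a_3 = 2: 841/102

841/102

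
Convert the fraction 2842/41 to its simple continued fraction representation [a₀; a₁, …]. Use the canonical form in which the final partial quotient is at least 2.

⌊2842/41⌋ = 69, remainder 13
⌊41/13⌋ = 3, remainder 2
⌊13/2⌋ = 6, remainder 1
⌊2/1⌋ = 2, remainder 0

[69; 3, 6, 2]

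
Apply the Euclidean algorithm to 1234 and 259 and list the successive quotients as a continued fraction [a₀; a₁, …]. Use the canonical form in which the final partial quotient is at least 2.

[4; 1, 3, 4, 15]

⌊1234/259⌋ = 4, remainder 198
⌊259/198⌋ = 1, remainder 61
⌊198/61⌋ = 3, remainder 15
⌊61/15⌋ = 4, remainder 1
⌊15/1⌋ = 15, remainder 0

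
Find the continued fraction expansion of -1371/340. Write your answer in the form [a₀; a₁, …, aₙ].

[-5; 1, 29, 1, 10]

Apply division with remainder until the remainder is 0:
-1371 = -5·340 + 329, so a_0 = -5
340 = 1·329 + 11, so a_1 = 1
329 = 29·11 + 10, so a_2 = 29
11 = 1·10 + 1, so a_3 = 1
10 = 10·1 + 0, so a_4 = 10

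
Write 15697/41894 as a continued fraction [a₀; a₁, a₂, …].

15697 = 0·41894 + 15697, so a_0 = 0
41894 = 2·15697 + 10500, so a_1 = 2
15697 = 1·10500 + 5197, so a_2 = 1
10500 = 2·5197 + 106, so a_3 = 2
5197 = 49·106 + 3, so a_4 = 49
106 = 35·3 + 1, so a_5 = 35
3 = 3·1 + 0, so a_6 = 3

[0; 2, 1, 2, 49, 35, 3]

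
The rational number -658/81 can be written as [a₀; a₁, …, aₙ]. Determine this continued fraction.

-658 ÷ 81 → quotient -9, remainder 71
81 ÷ 71 → quotient 1, remainder 10
71 ÷ 10 → quotient 7, remainder 1
10 ÷ 1 → quotient 10, remainder 0

[-9; 1, 7, 10]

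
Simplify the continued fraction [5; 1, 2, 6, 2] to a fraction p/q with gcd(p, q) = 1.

233/41

Start with 2.
6 + 1/(2/1) = 6 + 1/2 = 13/2
2 + 1/(13/2) = 2 + 2/13 = 28/13
1 + 1/(28/13) = 1 + 13/28 = 41/28
5 + 1/(41/28) = 5 + 28/41 = 233/41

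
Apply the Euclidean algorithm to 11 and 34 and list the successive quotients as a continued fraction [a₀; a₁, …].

11 = 0·34 + 11, so a_0 = 0
34 = 3·11 + 1, so a_1 = 3
11 = 11·1 + 0, so a_2 = 11

[0; 3, 11]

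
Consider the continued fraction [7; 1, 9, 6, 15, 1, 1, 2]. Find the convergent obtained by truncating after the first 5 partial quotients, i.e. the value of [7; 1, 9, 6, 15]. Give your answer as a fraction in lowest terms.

7309/925

Collapse the nested fraction from the inside out:
Start with 15.
6 + 1/(15/1) = 6 + 1/15 = 91/15
9 + 1/(91/15) = 9 + 15/91 = 834/91
1 + 1/(834/91) = 1 + 91/834 = 925/834
7 + 1/(925/834) = 7 + 834/925 = 7309/925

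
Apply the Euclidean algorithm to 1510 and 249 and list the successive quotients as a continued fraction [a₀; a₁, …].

[6; 15, 1, 1, 3, 2]

⌊1510/249⌋ = 6, remainder 16
⌊249/16⌋ = 15, remainder 9
⌊16/9⌋ = 1, remainder 7
⌊9/7⌋ = 1, remainder 2
⌊7/2⌋ = 3, remainder 1
⌊2/1⌋ = 2, remainder 0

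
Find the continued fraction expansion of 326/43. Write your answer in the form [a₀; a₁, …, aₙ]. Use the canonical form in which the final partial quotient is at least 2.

326 ÷ 43 → quotient 7, remainder 25
43 ÷ 25 → quotient 1, remainder 18
25 ÷ 18 → quotient 1, remainder 7
18 ÷ 7 → quotient 2, remainder 4
7 ÷ 4 → quotient 1, remainder 3
4 ÷ 3 → quotient 1, remainder 1
3 ÷ 1 → quotient 3, remainder 0

[7; 1, 1, 2, 1, 1, 3]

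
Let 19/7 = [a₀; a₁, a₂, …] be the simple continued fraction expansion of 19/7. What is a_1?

1

Repeatedly divide and take the remainder:
19 ÷ 7 → quotient 2, remainder 5
7 ÷ 5 → quotient 1, remainder 2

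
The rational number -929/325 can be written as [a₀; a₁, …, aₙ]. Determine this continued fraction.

[-3; 7, 15, 3]

Repeatedly divide and take the remainder:
-929 = -3·325 + 46, so a_0 = -3
325 = 7·46 + 3, so a_1 = 7
46 = 15·3 + 1, so a_2 = 15
3 = 3·1 + 0, so a_3 = 3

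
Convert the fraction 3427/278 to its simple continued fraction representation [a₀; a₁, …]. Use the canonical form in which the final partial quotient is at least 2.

3427 = 12·278 + 91, so a_0 = 12
278 = 3·91 + 5, so a_1 = 3
91 = 18·5 + 1, so a_2 = 18
5 = 5·1 + 0, so a_3 = 5

[12; 3, 18, 5]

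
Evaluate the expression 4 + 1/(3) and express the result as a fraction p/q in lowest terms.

Start with 3.
4 + 1/(3/1) = 4 + 1/3 = 13/3

13/3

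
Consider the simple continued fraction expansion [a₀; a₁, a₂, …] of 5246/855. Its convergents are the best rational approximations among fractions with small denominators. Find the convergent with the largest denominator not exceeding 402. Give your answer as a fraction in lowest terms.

List convergents until the denominator exceeds the bound:
a_0 = 6: 6/1  (≤ bound)
a_1 = 7: 43/7  (≤ bound)
a_2 = 2: 92/15  (≤ bound)
a_3 = 1: 135/22  (≤ bound)
a_4 = 2: 362/59  (≤ bound)
a_5 = 3: 1221/199  (≤ bound)
a_6 = 4: 5246/855  (> 402, stop)

1221/199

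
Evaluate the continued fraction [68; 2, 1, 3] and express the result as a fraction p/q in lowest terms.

a_0 = 68: 68/1
a_1 = 2: 137/2
a_2 = 1: 205/3
a_3 = 3: 752/11

752/11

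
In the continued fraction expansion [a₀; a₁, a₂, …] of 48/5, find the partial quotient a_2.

⌊48/5⌋ = 9, remainder 3
⌊5/3⌋ = 1, remainder 2
⌊3/2⌋ = 1, remainder 1

1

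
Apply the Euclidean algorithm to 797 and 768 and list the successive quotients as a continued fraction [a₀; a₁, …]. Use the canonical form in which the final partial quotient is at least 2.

[1; 26, 2, 14]

797 = 1·768 + 29, so a_0 = 1
768 = 26·29 + 14, so a_1 = 26
29 = 2·14 + 1, so a_2 = 2
14 = 14·1 + 0, so a_3 = 14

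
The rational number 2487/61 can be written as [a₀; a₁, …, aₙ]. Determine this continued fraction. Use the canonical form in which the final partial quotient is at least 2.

[40; 1, 3, 2, 1, 4]

Run the Euclidean algorithm, recording each quotient:
2487 = 40·61 + 47, so a_0 = 40
61 = 1·47 + 14, so a_1 = 1
47 = 3·14 + 5, so a_2 = 3
14 = 2·5 + 4, so a_3 = 2
5 = 1·4 + 1, so a_4 = 1
4 = 4·1 + 0, so a_5 = 4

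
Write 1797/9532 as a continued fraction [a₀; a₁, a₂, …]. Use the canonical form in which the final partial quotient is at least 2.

Run the Euclidean algorithm, recording each quotient:
1797 ÷ 9532 → quotient 0, remainder 1797
9532 ÷ 1797 → quotient 5, remainder 547
1797 ÷ 547 → quotient 3, remainder 156
547 ÷ 156 → quotient 3, remainder 79
156 ÷ 79 → quotient 1, remainder 77
79 ÷ 77 → quotient 1, remainder 2
77 ÷ 2 → quotient 38, remainder 1
2 ÷ 1 → quotient 2, remainder 0

[0; 5, 3, 3, 1, 1, 38, 2]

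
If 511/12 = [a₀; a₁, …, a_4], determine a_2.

1

Repeatedly divide and take the remainder:
511 ÷ 12 → quotient 42, remainder 7
12 ÷ 7 → quotient 1, remainder 5
7 ÷ 5 → quotient 1, remainder 2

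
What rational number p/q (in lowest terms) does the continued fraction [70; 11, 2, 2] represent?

Start with 2.
2 + 1/(2/1) = 2 + 1/2 = 5/2
11 + 1/(5/2) = 11 + 2/5 = 57/5
70 + 1/(57/5) = 70 + 5/57 = 3995/57

3995/57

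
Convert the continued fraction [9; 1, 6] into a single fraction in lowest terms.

69/7

Compute successive convergents:
a_0 = 9: 9/1
a_1 = 1: 10/1
a_2 = 6: 69/7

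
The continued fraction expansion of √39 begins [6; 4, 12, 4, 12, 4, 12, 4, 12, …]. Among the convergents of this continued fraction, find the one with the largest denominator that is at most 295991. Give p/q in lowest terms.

a_0 = 6: 6/1  (≤ bound)
a_1 = 4: 25/4  (≤ bound)
a_2 = 12: 306/49  (≤ bound)
a_3 = 4: 1249/200  (≤ bound)
a_4 = 12: 15294/2449  (≤ bound)
a_5 = 4: 62425/9996  (≤ bound)
a_6 = 12: 764394/122401  (≤ bound)
a_7 = 4: 3120001/499600  (> 295991, stop)

764394/122401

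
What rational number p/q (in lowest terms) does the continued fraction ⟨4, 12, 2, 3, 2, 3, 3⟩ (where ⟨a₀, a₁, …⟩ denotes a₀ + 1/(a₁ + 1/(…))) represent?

Starting at the tail and folding back:
Start with 3.
3 + 1/(3/1) = 3 + 1/3 = 10/3
2 + 1/(10/3) = 2 + 3/10 = 23/10
3 + 1/(23/10) = 3 + 10/23 = 79/23
2 + 1/(79/23) = 2 + 23/79 = 181/79
12 + 1/(181/79) = 12 + 79/181 = 2251/181
4 + 1/(2251/181) = 4 + 181/2251 = 9185/2251

9185/2251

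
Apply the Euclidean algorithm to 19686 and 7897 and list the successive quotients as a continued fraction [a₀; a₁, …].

19686 ÷ 7897 → quotient 2, remainder 3892
7897 ÷ 3892 → quotient 2, remainder 113
3892 ÷ 113 → quotient 34, remainder 50
113 ÷ 50 → quotient 2, remainder 13
50 ÷ 13 → quotient 3, remainder 11
13 ÷ 11 → quotient 1, remainder 2
11 ÷ 2 → quotient 5, remainder 1
2 ÷ 1 → quotient 2, remainder 0

[2; 2, 34, 2, 3, 1, 5, 2]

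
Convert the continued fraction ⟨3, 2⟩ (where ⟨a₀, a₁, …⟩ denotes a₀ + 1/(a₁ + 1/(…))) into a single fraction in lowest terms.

7/2

Start with 2.
3 + 1/(2/1) = 3 + 1/2 = 7/2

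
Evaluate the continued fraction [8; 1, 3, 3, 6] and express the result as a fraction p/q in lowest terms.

a_0 = 8: 8/1
a_1 = 1: 9/1
a_2 = 3: 35/4
a_3 = 3: 114/13
a_4 = 6: 719/82

719/82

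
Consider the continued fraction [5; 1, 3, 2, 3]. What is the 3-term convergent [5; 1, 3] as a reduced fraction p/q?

23/4

Start with 3.
1 + 1/(3/1) = 1 + 1/3 = 4/3
5 + 1/(4/3) = 5 + 3/4 = 23/4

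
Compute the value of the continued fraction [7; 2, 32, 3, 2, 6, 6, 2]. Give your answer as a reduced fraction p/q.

294308/39281

Start with 2.
6 + 1/(2/1) = 6 + 1/2 = 13/2
6 + 1/(13/2) = 6 + 2/13 = 80/13
2 + 1/(80/13) = 2 + 13/80 = 173/80
3 + 1/(173/80) = 3 + 80/173 = 599/173
32 + 1/(599/173) = 32 + 173/599 = 19341/599
2 + 1/(19341/599) = 2 + 599/19341 = 39281/19341
7 + 1/(39281/19341) = 7 + 19341/39281 = 294308/39281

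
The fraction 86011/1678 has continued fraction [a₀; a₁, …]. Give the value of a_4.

86011 ÷ 1678 → quotient 51, remainder 433
1678 ÷ 433 → quotient 3, remainder 379
433 ÷ 379 → quotient 1, remainder 54
379 ÷ 54 → quotient 7, remainder 1
54 ÷ 1 → quotient 54, remainder 0

54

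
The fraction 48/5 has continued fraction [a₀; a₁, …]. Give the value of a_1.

1

Repeatedly divide and take the remainder:
48 = 9·5 + 3, so a_0 = 9
5 = 1·3 + 2, so a_1 = 1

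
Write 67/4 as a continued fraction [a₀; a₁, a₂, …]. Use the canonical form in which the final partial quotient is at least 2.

⌊67/4⌋ = 16, remainder 3
⌊4/3⌋ = 1, remainder 1
⌊3/1⌋ = 3, remainder 0

[16; 1, 3]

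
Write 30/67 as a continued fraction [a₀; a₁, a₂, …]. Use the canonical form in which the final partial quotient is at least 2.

[0; 2, 4, 3, 2]

Apply division with remainder until the remainder is 0:
⌊30/67⌋ = 0, remainder 30
⌊67/30⌋ = 2, remainder 7
⌊30/7⌋ = 4, remainder 2
⌊7/2⌋ = 3, remainder 1
⌊2/1⌋ = 2, remainder 0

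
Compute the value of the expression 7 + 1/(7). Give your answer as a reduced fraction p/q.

50/7

a_0 = 7: 7/1
a_1 = 7: 50/7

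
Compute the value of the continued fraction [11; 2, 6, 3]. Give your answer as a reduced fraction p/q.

Start with 3.
6 + 1/(3/1) = 6 + 1/3 = 19/3
2 + 1/(19/3) = 2 + 3/19 = 41/19
11 + 1/(41/19) = 11 + 19/41 = 470/41

470/41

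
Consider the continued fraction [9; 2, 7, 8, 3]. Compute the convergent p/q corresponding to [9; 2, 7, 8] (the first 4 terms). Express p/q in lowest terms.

1155/122

a_0 = 9: 9/1
a_1 = 2: 19/2
a_2 = 7: 142/15
a_3 = 8: 1155/122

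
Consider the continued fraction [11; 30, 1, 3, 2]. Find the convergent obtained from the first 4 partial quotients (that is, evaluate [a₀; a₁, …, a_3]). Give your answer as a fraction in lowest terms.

1357/123

a_0 = 11: 11/1
a_1 = 30: 331/30
a_2 = 1: 342/31
a_3 = 3: 1357/123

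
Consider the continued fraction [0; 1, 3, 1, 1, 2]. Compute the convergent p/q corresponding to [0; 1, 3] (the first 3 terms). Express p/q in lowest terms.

Use the convergent recurrence hₖ = aₖ·hₖ₋₁ + hₖ₋₂ (and likewise for the denominators kₖ):
a_0 = 0: 0/1
a_1 = 1: 1/1
a_2 = 3: 3/4

3/4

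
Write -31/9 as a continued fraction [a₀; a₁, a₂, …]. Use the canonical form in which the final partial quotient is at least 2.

[-4; 1, 1, 4]

Repeatedly divide and take the remainder:
-31 = -4·9 + 5, so a_0 = -4
9 = 1·5 + 4, so a_1 = 1
5 = 1·4 + 1, so a_2 = 1
4 = 4·1 + 0, so a_3 = 4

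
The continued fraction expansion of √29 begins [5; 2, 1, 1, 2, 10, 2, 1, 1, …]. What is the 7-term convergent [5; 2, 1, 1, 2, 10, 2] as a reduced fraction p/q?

1524/283

Start with 2.
10 + 1/(2/1) = 10 + 1/2 = 21/2
2 + 1/(21/2) = 2 + 2/21 = 44/21
1 + 1/(44/21) = 1 + 21/44 = 65/44
1 + 1/(65/44) = 1 + 44/65 = 109/65
2 + 1/(109/65) = 2 + 65/109 = 283/109
5 + 1/(283/109) = 5 + 109/283 = 1524/283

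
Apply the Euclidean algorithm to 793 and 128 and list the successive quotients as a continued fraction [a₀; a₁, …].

793 = 6·128 + 25, so a_0 = 6
128 = 5·25 + 3, so a_1 = 5
25 = 8·3 + 1, so a_2 = 8
3 = 3·1 + 0, so a_3 = 3

[6; 5, 8, 3]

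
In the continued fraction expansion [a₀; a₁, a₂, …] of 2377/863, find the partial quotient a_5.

⌊2377/863⌋ = 2, remainder 651
⌊863/651⌋ = 1, remainder 212
⌊651/212⌋ = 3, remainder 15
⌊212/15⌋ = 14, remainder 2
⌊15/2⌋ = 7, remainder 1
⌊2/1⌋ = 2, remainder 0

2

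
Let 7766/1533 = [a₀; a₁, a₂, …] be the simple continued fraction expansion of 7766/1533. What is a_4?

⌊7766/1533⌋ = 5, remainder 101
⌊1533/101⌋ = 15, remainder 18
⌊101/18⌋ = 5, remainder 11
⌊18/11⌋ = 1, remainder 7
⌊11/7⌋ = 1, remainder 4

1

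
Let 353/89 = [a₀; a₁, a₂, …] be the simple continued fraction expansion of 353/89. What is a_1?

⌊353/89⌋ = 3, remainder 86
⌊89/86⌋ = 1, remainder 3

1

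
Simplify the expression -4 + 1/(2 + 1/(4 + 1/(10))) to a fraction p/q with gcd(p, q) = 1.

-327/92

a_0 = -4: -4/1
a_1 = 2: -7/2
a_2 = 4: -32/9
a_3 = 10: -327/92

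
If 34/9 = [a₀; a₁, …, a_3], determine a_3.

⌊34/9⌋ = 3, remainder 7
⌊9/7⌋ = 1, remainder 2
⌊7/2⌋ = 3, remainder 1
⌊2/1⌋ = 2, remainder 0

2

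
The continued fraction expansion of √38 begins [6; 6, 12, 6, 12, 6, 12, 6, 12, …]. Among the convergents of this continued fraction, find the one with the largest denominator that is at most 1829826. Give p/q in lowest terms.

a_0 = 6: 6/1  (≤ bound)
a_1 = 6: 37/6  (≤ bound)
a_2 = 12: 450/73  (≤ bound)
a_3 = 6: 2737/444  (≤ bound)
a_4 = 12: 33294/5401  (≤ bound)
a_5 = 6: 202501/32850  (≤ bound)
a_6 = 12: 2463306/399601  (≤ bound)
a_7 = 6: 14982337/2430456  (> 1829826, stop)

2463306/399601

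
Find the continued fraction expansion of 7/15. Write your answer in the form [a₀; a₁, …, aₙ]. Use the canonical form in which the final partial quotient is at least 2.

[0; 2, 7]

⌊7/15⌋ = 0, remainder 7
⌊15/7⌋ = 2, remainder 1
⌊7/1⌋ = 7, remainder 0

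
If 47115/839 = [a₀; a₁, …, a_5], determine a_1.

6

Repeatedly divide and take the remainder:
⌊47115/839⌋ = 56, remainder 131
⌊839/131⌋ = 6, remainder 53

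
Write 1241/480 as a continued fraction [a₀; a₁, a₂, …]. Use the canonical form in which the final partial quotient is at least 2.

[2; 1, 1, 2, 2, 2, 1, 11]

⌊1241/480⌋ = 2, remainder 281
⌊480/281⌋ = 1, remainder 199
⌊281/199⌋ = 1, remainder 82
⌊199/82⌋ = 2, remainder 35
⌊82/35⌋ = 2, remainder 12
⌊35/12⌋ = 2, remainder 11
⌊12/11⌋ = 1, remainder 1
⌊11/1⌋ = 11, remainder 0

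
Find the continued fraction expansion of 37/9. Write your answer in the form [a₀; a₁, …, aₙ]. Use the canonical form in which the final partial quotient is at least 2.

[4; 9]

37 ÷ 9 → quotient 4, remainder 1
9 ÷ 1 → quotient 9, remainder 0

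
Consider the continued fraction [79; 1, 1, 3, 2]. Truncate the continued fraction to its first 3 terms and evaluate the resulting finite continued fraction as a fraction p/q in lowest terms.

159/2

Start with 1.
1 + 1/(1/1) = 1 + 1/1 = 2/1
79 + 1/(2/1) = 79 + 1/2 = 159/2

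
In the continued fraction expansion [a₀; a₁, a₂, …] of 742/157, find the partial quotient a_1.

1

⌊742/157⌋ = 4, remainder 114
⌊157/114⌋ = 1, remainder 43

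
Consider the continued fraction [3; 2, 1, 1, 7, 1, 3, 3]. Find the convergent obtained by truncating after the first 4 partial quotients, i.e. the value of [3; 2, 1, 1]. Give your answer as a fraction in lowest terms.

Collapse the nested fraction from the inside out:
Start with 1.
1 + 1/(1/1) = 1 + 1/1 = 2/1
2 + 1/(2/1) = 2 + 1/2 = 5/2
3 + 1/(5/2) = 3 + 2/5 = 17/5

17/5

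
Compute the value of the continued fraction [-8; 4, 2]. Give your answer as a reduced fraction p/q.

-70/9

Work from the innermost term outward:
Start with 2.
4 + 1/(2/1) = 4 + 1/2 = 9/2
-8 + 1/(9/2) = -8 + 2/9 = -70/9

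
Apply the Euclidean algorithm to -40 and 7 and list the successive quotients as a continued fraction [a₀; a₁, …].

[-6; 3, 2]

-40 ÷ 7 → quotient -6, remainder 2
7 ÷ 2 → quotient 3, remainder 1
2 ÷ 1 → quotient 2, remainder 0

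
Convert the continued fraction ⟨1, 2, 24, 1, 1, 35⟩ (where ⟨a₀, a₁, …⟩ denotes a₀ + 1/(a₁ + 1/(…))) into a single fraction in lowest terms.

Work from the innermost term outward:
Start with 35.
1 + 1/(35/1) = 1 + 1/35 = 36/35
1 + 1/(36/35) = 1 + 35/36 = 71/36
24 + 1/(71/36) = 24 + 36/71 = 1740/71
2 + 1/(1740/71) = 2 + 71/1740 = 3551/1740
1 + 1/(3551/1740) = 1 + 1740/3551 = 5291/3551

5291/3551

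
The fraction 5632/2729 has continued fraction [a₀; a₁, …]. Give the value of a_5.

9

5632 ÷ 2729 → quotient 2, remainder 174
2729 ÷ 174 → quotient 15, remainder 119
174 ÷ 119 → quotient 1, remainder 55
119 ÷ 55 → quotient 2, remainder 9
55 ÷ 9 → quotient 6, remainder 1
9 ÷ 1 → quotient 9, remainder 0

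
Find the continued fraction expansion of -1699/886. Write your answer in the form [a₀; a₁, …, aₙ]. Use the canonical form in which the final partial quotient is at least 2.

[-2; 12, 7, 3, 3]

Run the Euclidean algorithm, recording each quotient:
-1699 = -2·886 + 73, so a_0 = -2
886 = 12·73 + 10, so a_1 = 12
73 = 7·10 + 3, so a_2 = 7
10 = 3·3 + 1, so a_3 = 3
3 = 3·1 + 0, so a_4 = 3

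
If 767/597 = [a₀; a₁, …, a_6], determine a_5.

Repeatedly divide and take the remainder:
767 ÷ 597 → quotient 1, remainder 170
597 ÷ 170 → quotient 3, remainder 87
170 ÷ 87 → quotient 1, remainder 83
87 ÷ 83 → quotient 1, remainder 4
83 ÷ 4 → quotient 20, remainder 3
4 ÷ 3 → quotient 1, remainder 1

1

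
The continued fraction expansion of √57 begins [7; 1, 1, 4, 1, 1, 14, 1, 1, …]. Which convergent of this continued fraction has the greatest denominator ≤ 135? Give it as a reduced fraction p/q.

151/20

a_0 = 7: 7/1  (≤ bound)
a_1 = 1: 8/1  (≤ bound)
a_2 = 1: 15/2  (≤ bound)
a_3 = 4: 68/9  (≤ bound)
a_4 = 1: 83/11  (≤ bound)
a_5 = 1: 151/20  (≤ bound)
a_6 = 14: 2197/291  (> 135, stop)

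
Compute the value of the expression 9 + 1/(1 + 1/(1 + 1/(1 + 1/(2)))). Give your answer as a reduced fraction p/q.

77/8

Start with 2.
1 + 1/(2/1) = 1 + 1/2 = 3/2
1 + 1/(3/2) = 1 + 2/3 = 5/3
1 + 1/(5/3) = 1 + 3/5 = 8/5
9 + 1/(8/5) = 9 + 5/8 = 77/8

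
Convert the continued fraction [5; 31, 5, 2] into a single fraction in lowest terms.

Starting at the tail and folding back:
Start with 2.
5 + 1/(2/1) = 5 + 1/2 = 11/2
31 + 1/(11/2) = 31 + 2/11 = 343/11
5 + 1/(343/11) = 5 + 11/343 = 1726/343

1726/343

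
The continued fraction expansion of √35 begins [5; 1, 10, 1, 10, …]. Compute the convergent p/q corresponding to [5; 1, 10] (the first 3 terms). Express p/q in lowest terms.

Starting at the tail and folding back:
Start with 10.
1 + 1/(10/1) = 1 + 1/10 = 11/10
5 + 1/(11/10) = 5 + 10/11 = 65/11

65/11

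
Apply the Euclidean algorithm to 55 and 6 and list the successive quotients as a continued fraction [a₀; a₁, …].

[9; 6]

Run the Euclidean algorithm, recording each quotient:
55 = 9·6 + 1, so a_0 = 9
6 = 6·1 + 0, so a_1 = 6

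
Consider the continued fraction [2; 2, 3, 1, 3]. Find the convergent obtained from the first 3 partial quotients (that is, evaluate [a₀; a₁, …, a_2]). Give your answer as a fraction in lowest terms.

17/7

Start with 3.
2 + 1/(3/1) = 2 + 1/3 = 7/3
2 + 1/(7/3) = 2 + 3/7 = 17/7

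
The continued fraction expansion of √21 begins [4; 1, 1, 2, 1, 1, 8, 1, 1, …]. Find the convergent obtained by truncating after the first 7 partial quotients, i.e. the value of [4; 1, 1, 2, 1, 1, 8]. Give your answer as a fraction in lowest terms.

472/103

Use the convergent recurrence hₖ = aₖ·hₖ₋₁ + hₖ₋₂ (and likewise for the denominators kₖ):
a_0 = 4: 4/1
a_1 = 1: 5/1
a_2 = 1: 9/2
a_3 = 2: 23/5
a_4 = 1: 32/7
a_5 = 1: 55/12
a_6 = 8: 472/103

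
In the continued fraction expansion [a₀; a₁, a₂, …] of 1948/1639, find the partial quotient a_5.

13

⌊1948/1639⌋ = 1, remainder 309
⌊1639/309⌋ = 5, remainder 94
⌊309/94⌋ = 3, remainder 27
⌊94/27⌋ = 3, remainder 13
⌊27/13⌋ = 2, remainder 1
⌊13/1⌋ = 13, remainder 0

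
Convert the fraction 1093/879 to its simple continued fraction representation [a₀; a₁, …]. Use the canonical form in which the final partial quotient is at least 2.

[1; 4, 9, 3, 3, 2]

1093 ÷ 879 → quotient 1, remainder 214
879 ÷ 214 → quotient 4, remainder 23
214 ÷ 23 → quotient 9, remainder 7
23 ÷ 7 → quotient 3, remainder 2
7 ÷ 2 → quotient 3, remainder 1
2 ÷ 1 → quotient 2, remainder 0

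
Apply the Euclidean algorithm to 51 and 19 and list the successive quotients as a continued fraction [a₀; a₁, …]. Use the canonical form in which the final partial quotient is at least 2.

Run the Euclidean algorithm, recording each quotient:
⌊51/19⌋ = 2, remainder 13
⌊19/13⌋ = 1, remainder 6
⌊13/6⌋ = 2, remainder 1
⌊6/1⌋ = 6, remainder 0

[2; 1, 2, 6]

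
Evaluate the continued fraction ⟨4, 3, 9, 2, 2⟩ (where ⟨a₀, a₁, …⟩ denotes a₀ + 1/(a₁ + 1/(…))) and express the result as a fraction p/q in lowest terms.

Start with 2.
2 + 1/(2/1) = 2 + 1/2 = 5/2
9 + 1/(5/2) = 9 + 2/5 = 47/5
3 + 1/(47/5) = 3 + 5/47 = 146/47
4 + 1/(146/47) = 4 + 47/146 = 631/146

631/146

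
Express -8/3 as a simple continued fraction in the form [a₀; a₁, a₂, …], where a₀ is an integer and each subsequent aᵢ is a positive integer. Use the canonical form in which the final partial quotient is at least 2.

[-3; 3]

⌊-8/3⌋ = -3, remainder 1
⌊3/1⌋ = 3, remainder 0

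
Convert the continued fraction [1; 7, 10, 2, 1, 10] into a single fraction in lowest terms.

2680/2349

Compute successive convergents:
a_0 = 1: 1/1
a_1 = 7: 8/7
a_2 = 10: 81/71
a_3 = 2: 170/149
a_4 = 1: 251/220
a_5 = 10: 2680/2349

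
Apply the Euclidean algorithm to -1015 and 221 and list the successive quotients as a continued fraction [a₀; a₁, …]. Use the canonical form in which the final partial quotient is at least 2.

-1015 = -5·221 + 90, so a_0 = -5
221 = 2·90 + 41, so a_1 = 2
90 = 2·41 + 8, so a_2 = 2
41 = 5·8 + 1, so a_3 = 5
8 = 8·1 + 0, so a_4 = 8

[-5; 2, 2, 5, 8]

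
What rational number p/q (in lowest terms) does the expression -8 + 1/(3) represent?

Starting at the tail and folding back:
Start with 3.
-8 + 1/(3/1) = -8 + 1/3 = -23/3

-23/3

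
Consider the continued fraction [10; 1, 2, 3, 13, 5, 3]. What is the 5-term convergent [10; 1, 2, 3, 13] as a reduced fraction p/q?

Start with 13.
3 + 1/(13/1) = 3 + 1/13 = 40/13
2 + 1/(40/13) = 2 + 13/40 = 93/40
1 + 1/(93/40) = 1 + 40/93 = 133/93
10 + 1/(133/93) = 10 + 93/133 = 1423/133

1423/133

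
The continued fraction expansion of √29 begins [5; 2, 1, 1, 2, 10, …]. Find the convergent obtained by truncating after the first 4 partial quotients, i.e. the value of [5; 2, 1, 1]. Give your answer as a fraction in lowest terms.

27/5

Use the convergent recurrence hₖ = aₖ·hₖ₋₁ + hₖ₋₂ (and likewise for the denominators kₖ):
a_0 = 5: 5/1
a_1 = 2: 11/2
a_2 = 1: 16/3
a_3 = 1: 27/5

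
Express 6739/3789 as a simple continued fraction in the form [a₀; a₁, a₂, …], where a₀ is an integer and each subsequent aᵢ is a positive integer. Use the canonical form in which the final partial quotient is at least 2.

Repeatedly divide and take the remainder:
6739 = 1·3789 + 2950, so a_0 = 1
3789 = 1·2950 + 839, so a_1 = 1
2950 = 3·839 + 433, so a_2 = 3
839 = 1·433 + 406, so a_3 = 1
433 = 1·406 + 27, so a_4 = 1
406 = 15·27 + 1, so a_5 = 15
27 = 27·1 + 0, so a_6 = 27

[1; 1, 3, 1, 1, 15, 27]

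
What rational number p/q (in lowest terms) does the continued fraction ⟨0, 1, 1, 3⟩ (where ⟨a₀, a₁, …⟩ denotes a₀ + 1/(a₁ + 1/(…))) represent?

4/7

Start with 3.
1 + 1/(3/1) = 1 + 1/3 = 4/3
1 + 1/(4/3) = 1 + 3/4 = 7/4
0 + 1/(7/4) = 0 + 4/7 = 4/7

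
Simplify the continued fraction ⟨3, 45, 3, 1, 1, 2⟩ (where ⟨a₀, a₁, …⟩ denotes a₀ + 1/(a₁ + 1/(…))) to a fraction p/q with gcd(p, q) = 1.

2463/815

Start with 2.
1 + 1/(2/1) = 1 + 1/2 = 3/2
1 + 1/(3/2) = 1 + 2/3 = 5/3
3 + 1/(5/3) = 3 + 3/5 = 18/5
45 + 1/(18/5) = 45 + 5/18 = 815/18
3 + 1/(815/18) = 3 + 18/815 = 2463/815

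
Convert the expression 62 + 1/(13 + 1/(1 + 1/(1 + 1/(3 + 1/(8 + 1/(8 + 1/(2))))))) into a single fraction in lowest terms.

Work from the innermost term outward:
Start with 2.
8 + 1/(2/1) = 8 + 1/2 = 17/2
8 + 1/(17/2) = 8 + 2/17 = 138/17
3 + 1/(138/17) = 3 + 17/138 = 431/138
1 + 1/(431/138) = 1 + 138/431 = 569/431
1 + 1/(569/431) = 1 + 431/569 = 1000/569
13 + 1/(1000/569) = 13 + 569/1000 = 13569/1000
62 + 1/(13569/1000) = 62 + 1000/13569 = 842278/13569

842278/13569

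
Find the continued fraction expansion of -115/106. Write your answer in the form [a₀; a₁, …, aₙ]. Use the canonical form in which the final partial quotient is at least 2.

[-2; 1, 10, 1, 3, 2]

Apply division with remainder until the remainder is 0:
⌊-115/106⌋ = -2, remainder 97
⌊106/97⌋ = 1, remainder 9
⌊97/9⌋ = 10, remainder 7
⌊9/7⌋ = 1, remainder 2
⌊7/2⌋ = 3, remainder 1
⌊2/1⌋ = 2, remainder 0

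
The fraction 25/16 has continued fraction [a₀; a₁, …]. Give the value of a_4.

2

⌊25/16⌋ = 1, remainder 9
⌊16/9⌋ = 1, remainder 7
⌊9/7⌋ = 1, remainder 2
⌊7/2⌋ = 3, remainder 1
⌊2/1⌋ = 2, remainder 0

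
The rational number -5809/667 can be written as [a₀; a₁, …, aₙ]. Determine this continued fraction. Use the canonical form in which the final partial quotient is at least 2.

-5809 = -9·667 + 194, so a_0 = -9
667 = 3·194 + 85, so a_1 = 3
194 = 2·85 + 24, so a_2 = 2
85 = 3·24 + 13, so a_3 = 3
24 = 1·13 + 11, so a_4 = 1
13 = 1·11 + 2, so a_5 = 1
11 = 5·2 + 1, so a_6 = 5
2 = 2·1 + 0, so a_7 = 2

[-9; 3, 2, 3, 1, 1, 5, 2]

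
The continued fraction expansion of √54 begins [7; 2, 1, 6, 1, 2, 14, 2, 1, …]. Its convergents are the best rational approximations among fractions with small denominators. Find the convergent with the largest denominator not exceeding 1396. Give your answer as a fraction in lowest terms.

6959/947

a_0 = 7: 7/1  (≤ bound)
a_1 = 2: 15/2  (≤ bound)
a_2 = 1: 22/3  (≤ bound)
a_3 = 6: 147/20  (≤ bound)
a_4 = 1: 169/23  (≤ bound)
a_5 = 2: 485/66  (≤ bound)
a_6 = 14: 6959/947  (≤ bound)
a_7 = 2: 14403/1960  (> 1396, stop)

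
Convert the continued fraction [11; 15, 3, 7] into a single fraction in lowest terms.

Start with 7.
3 + 1/(7/1) = 3 + 1/7 = 22/7
15 + 1/(22/7) = 15 + 7/22 = 337/22
11 + 1/(337/22) = 11 + 22/337 = 3729/337

3729/337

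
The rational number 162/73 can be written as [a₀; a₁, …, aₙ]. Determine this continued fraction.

162 ÷ 73 → quotient 2, remainder 16
73 ÷ 16 → quotient 4, remainder 9
16 ÷ 9 → quotient 1, remainder 7
9 ÷ 7 → quotient 1, remainder 2
7 ÷ 2 → quotient 3, remainder 1
2 ÷ 1 → quotient 2, remainder 0

[2; 4, 1, 1, 3, 2]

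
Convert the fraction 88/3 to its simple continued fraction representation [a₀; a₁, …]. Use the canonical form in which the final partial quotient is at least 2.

88 = 29·3 + 1, so a_0 = 29
3 = 3·1 + 0, so a_1 = 3

[29; 3]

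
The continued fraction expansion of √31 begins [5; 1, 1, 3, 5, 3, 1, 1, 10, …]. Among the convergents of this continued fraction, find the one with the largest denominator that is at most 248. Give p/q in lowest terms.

863/155

a_0 = 5: 5/1  (≤ bound)
a_1 = 1: 6/1  (≤ bound)
a_2 = 1: 11/2  (≤ bound)
a_3 = 3: 39/7  (≤ bound)
a_4 = 5: 206/37  (≤ bound)
a_5 = 3: 657/118  (≤ bound)
a_6 = 1: 863/155  (≤ bound)
a_7 = 1: 1520/273  (> 248, stop)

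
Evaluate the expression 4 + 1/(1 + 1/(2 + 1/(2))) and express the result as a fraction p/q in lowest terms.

a_0 = 4: 4/1
a_1 = 1: 5/1
a_2 = 2: 14/3
a_3 = 2: 33/7

33/7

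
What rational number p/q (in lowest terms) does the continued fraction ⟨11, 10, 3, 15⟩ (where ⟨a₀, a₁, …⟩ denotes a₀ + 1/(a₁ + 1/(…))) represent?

5271/475

Start with 15.
3 + 1/(15/1) = 3 + 1/15 = 46/15
10 + 1/(46/15) = 10 + 15/46 = 475/46
11 + 1/(475/46) = 11 + 46/475 = 5271/475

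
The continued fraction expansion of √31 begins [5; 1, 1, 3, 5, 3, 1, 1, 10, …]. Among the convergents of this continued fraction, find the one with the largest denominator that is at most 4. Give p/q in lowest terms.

a_0 = 5: 5/1  (≤ bound)
a_1 = 1: 6/1  (≤ bound)
a_2 = 1: 11/2  (≤ bound)
a_3 = 3: 39/7  (> 4, stop)

11/2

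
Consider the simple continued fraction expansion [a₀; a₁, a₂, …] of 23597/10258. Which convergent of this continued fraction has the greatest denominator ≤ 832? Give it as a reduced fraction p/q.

651/283

a_0 = 2: 2/1  (≤ bound)
a_1 = 3: 7/3  (≤ bound)
a_2 = 3: 23/10  (≤ bound)
a_3 = 28: 651/283  (≤ bound)
a_4 = 5: 3278/1425  (> 832, stop)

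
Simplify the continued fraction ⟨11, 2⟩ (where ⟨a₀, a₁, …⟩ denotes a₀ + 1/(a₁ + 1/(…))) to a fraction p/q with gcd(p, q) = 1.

a_0 = 11: 11/1
a_1 = 2: 23/2

23/2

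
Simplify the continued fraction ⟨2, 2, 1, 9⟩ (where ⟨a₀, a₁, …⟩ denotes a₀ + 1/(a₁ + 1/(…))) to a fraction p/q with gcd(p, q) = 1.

Start with 9.
1 + 1/(9/1) = 1 + 1/9 = 10/9
2 + 1/(10/9) = 2 + 9/10 = 29/10
2 + 1/(29/10) = 2 + 10/29 = 68/29

68/29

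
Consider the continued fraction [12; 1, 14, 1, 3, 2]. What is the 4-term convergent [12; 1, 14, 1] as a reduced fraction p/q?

207/16

Compute successive convergents:
a_0 = 12: 12/1
a_1 = 1: 13/1
a_2 = 14: 194/15
a_3 = 1: 207/16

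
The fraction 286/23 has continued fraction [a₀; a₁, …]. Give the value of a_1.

286 = 12·23 + 10, so a_0 = 12
23 = 2·10 + 3, so a_1 = 2

2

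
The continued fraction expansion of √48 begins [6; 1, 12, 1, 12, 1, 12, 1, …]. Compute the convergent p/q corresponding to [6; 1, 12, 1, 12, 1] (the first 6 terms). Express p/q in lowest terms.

Compute successive convergents:
a_0 = 6: 6/1
a_1 = 1: 7/1
a_2 = 12: 90/13
a_3 = 1: 97/14
a_4 = 12: 1254/181
a_5 = 1: 1351/195

1351/195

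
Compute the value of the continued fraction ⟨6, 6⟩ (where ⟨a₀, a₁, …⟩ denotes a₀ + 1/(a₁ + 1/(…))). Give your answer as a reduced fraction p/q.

Compute successive convergents:
a_0 = 6: 6/1
a_1 = 6: 37/6

37/6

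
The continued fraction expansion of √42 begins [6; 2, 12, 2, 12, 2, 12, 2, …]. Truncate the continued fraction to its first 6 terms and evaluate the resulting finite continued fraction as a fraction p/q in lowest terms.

8749/1350

Compute successive convergents:
a_0 = 6: 6/1
a_1 = 2: 13/2
a_2 = 12: 162/25
a_3 = 2: 337/52
a_4 = 12: 4206/649
a_5 = 2: 8749/1350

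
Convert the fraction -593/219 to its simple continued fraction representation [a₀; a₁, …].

[-3; 3, 2, 2, 1, 2, 3]

-593 = -3·219 + 64, so a_0 = -3
219 = 3·64 + 27, so a_1 = 3
64 = 2·27 + 10, so a_2 = 2
27 = 2·10 + 7, so a_3 = 2
10 = 1·7 + 3, so a_4 = 1
7 = 2·3 + 1, so a_5 = 2
3 = 3·1 + 0, so a_6 = 3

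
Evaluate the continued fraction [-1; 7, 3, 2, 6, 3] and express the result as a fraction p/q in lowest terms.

a_0 = -1: -1/1
a_1 = 7: -6/7
a_2 = 3: -19/22
a_3 = 2: -44/51
a_4 = 6: -283/328
a_5 = 3: -893/1035

-893/1035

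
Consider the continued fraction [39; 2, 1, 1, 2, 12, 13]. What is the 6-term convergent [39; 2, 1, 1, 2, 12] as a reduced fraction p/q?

6341/161

a_0 = 39: 39/1
a_1 = 2: 79/2
a_2 = 1: 118/3
a_3 = 1: 197/5
a_4 = 2: 512/13
a_5 = 12: 6341/161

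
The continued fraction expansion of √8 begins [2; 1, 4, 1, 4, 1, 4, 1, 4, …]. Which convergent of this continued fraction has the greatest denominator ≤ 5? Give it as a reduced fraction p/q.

List convergents until the denominator exceeds the bound:
a_0 = 2: 2/1  (≤ bound)
a_1 = 1: 3/1  (≤ bound)
a_2 = 4: 14/5  (≤ bound)
a_3 = 1: 17/6  (> 5, stop)

14/5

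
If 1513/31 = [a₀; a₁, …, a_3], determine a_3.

Apply division with remainder until the remainder is 0:
⌊1513/31⌋ = 48, remainder 25
⌊31/25⌋ = 1, remainder 6
⌊25/6⌋ = 4, remainder 1
⌊6/1⌋ = 6, remainder 0

6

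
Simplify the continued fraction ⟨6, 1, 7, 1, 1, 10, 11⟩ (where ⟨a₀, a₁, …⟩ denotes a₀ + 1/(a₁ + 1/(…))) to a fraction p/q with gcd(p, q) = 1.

13669/1986

a_0 = 6: 6/1
a_1 = 1: 7/1
a_2 = 7: 55/8
a_3 = 1: 62/9
a_4 = 1: 117/17
a_5 = 10: 1232/179
a_6 = 11: 13669/1986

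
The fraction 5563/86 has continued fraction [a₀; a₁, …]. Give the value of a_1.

5563 = 64·86 + 59, so a_0 = 64
86 = 1·59 + 27, so a_1 = 1

1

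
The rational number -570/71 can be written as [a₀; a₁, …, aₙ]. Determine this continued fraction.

[-9; 1, 34, 2]

-570 = -9·71 + 69, so a_0 = -9
71 = 1·69 + 2, so a_1 = 1
69 = 34·2 + 1, so a_2 = 34
2 = 2·1 + 0, so a_3 = 2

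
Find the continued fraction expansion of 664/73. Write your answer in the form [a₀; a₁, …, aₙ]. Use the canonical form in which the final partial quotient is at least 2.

⌊664/73⌋ = 9, remainder 7
⌊73/7⌋ = 10, remainder 3
⌊7/3⌋ = 2, remainder 1
⌊3/1⌋ = 3, remainder 0

[9; 10, 2, 3]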